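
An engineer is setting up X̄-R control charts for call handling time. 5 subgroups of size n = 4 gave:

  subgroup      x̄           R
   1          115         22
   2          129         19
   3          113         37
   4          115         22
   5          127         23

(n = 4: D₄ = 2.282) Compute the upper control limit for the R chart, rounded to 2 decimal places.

R̄ = (22 + 19 + 37 + 22 + 23) / 5 = 123.0000 / 5 = 24.6000
UCL_R = D₄·R̄ = 2.282 × 24.6000 = 56.1372

56.14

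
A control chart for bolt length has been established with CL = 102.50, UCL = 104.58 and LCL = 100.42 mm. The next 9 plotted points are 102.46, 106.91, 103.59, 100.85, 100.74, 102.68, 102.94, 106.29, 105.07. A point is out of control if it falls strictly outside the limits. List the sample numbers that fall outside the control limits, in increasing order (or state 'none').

Compare each point to [100.42, 104.58]: sample 2 = 106.91 > UCL; sample 8 = 106.29 > UCL; sample 9 = 105.07 > UCL.

2, 8, 9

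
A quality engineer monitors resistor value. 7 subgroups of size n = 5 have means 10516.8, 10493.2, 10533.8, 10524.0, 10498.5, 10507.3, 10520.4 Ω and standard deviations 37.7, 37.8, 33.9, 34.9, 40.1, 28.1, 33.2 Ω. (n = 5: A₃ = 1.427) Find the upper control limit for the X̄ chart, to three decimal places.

X̄̄ = (10516.8 + 10493.2 + 10533.8 + 10524.0 + 10498.5 + 10507.3 + 10520.4) / 7 = 10513.4286
s̄ = (37.7 + 37.8 + 33.9 + 34.9 + 40.1 + 28.1 + 33.2) / 7 = 35.1000
UCL = X̄̄ + A₃·s̄ = 10513.4286 + 1.427 × 35.1000 = 10563.5163

10563.516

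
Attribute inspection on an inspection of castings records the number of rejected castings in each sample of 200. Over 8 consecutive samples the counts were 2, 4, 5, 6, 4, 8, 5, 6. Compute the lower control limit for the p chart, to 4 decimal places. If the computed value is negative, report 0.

0.0000

p̄ = Σdᵢ / (k·n) = 40 / (8 × 200) = 0.02500
LCL = p̄ − 3·√(p̄(1−p̄)/n) = 0.02500 − 3 × 0.01104 = -0.00812 → 0 (negative, so LCL = 0)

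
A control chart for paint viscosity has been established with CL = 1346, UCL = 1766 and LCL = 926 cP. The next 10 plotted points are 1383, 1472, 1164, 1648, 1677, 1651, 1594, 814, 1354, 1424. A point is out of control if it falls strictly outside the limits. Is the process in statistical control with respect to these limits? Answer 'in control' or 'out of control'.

out of control

Compare each point to [926, 1766]: sample 8 = 814 < LCL.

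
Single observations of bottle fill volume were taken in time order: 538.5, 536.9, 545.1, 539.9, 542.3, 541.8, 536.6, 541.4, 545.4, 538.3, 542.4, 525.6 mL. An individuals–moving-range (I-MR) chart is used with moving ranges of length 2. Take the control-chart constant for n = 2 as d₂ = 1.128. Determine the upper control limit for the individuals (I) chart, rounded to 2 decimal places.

554.00

X̄ = (538.5 + 536.9 + 545.1 + 539.9 + 542.3 + 541.8 + 536.6 + 541.4 + 545.4 + 538.3 + 542.4 + 525.6) / 12 = 539.5167
Moving ranges: 1.6, 8.2, 5.2, 2.4, 0.5, 5.2, 4.8, 4.0, 7.1, 4.1, 16.8; M̄R̄ = 59.9000 / 11 = 5.4455
UCL = X̄ + 3·M̄R̄/d₂ = 539.5167 + 3 × 5.4455 / 1.128 = 553.9993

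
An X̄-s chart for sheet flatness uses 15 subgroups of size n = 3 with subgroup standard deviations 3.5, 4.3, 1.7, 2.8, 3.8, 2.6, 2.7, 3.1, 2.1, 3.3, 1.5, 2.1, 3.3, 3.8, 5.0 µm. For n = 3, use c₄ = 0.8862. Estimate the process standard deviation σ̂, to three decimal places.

3.430

s̄ = (3.5 + 4.3 + 1.7 + 2.8 + 3.8 + 2.6 + 2.7 + 3.1 + 2.1 + 3.3 + 1.5 + 2.1 + 3.3 + 3.8 + 5.0) / 15 = 3.0400
σ̂ = s̄ / c₄ = 3.0400 / 0.8862 = 3.4304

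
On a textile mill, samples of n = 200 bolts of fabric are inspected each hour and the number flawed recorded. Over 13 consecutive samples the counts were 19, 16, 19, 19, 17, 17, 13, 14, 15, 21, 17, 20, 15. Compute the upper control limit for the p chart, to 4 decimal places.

0.1447

p̄ = Σdᵢ / (k·n) = 222 / (13 × 200) = 0.08538
UCL = p̄ + 3·√(p̄(1−p̄)/n) = 0.08538 + 3 × √(0.08538×0.91462/200) = 0.08538 + 3 × 0.01976 = 0.14467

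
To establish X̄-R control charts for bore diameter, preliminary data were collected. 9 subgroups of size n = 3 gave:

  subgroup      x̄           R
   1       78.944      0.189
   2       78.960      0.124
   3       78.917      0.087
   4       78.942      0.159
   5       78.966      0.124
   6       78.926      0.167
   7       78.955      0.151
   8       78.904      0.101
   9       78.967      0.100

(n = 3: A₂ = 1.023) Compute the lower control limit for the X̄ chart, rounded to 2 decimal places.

78.81

X̄̄ = (78.944 + 78.960 + 78.917 + 78.942 + 78.966 + 78.926 + 78.955 + 78.904 + 78.967) / 9 = 710.4810 / 9 = 78.9423
R̄ = (0.189 + 0.124 + 0.087 + 0.159 + 0.124 + 0.167 + 0.151 + 0.101 + 0.100) / 9 = 1.2020 / 9 = 0.1336
LCL = X̄̄ − A₂·R̄ = 78.9423 − 1.023 × 0.1336 = 78.8057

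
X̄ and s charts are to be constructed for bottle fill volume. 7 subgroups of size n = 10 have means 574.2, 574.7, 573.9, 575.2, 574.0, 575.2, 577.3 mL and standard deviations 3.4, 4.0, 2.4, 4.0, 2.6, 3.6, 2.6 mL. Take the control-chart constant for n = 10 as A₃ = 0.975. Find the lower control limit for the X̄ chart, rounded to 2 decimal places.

571.78

X̄̄ = (574.2 + 574.7 + 573.9 + 575.2 + 574.0 + 575.2 + 577.3) / 7 = 574.9286
s̄ = (3.4 + 4.0 + 2.4 + 4.0 + 2.6 + 3.6 + 2.6) / 7 = 3.2286
LCL = X̄̄ − A₃·s̄ = 574.9286 − 0.975 × 3.2286 = 571.7807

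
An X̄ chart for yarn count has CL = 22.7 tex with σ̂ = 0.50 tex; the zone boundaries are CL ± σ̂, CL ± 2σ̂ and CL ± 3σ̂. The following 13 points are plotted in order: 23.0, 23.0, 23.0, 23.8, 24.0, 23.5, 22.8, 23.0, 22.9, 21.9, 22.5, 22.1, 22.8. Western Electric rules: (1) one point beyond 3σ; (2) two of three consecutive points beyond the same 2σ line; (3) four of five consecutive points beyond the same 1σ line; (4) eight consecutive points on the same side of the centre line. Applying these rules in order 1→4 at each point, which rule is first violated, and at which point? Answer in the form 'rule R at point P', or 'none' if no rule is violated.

rule 2 at point 5

Zone of each point (C = within 1σ̂, B = 1σ̂–2σ̂, A = 2σ̂–3σ̂, * = beyond 3σ̂; sign = side of CL): 1:+C, 2:+C, 3:+C, 4:+A, 5:+A, 6:+B, 7:+C, 8:+C, 9:+C, 10:-B, 11:-C, 12:-B, 13:+C
Rule 2 (two of three consecutive points beyond the same 2σ limit) is satisfied at point 5.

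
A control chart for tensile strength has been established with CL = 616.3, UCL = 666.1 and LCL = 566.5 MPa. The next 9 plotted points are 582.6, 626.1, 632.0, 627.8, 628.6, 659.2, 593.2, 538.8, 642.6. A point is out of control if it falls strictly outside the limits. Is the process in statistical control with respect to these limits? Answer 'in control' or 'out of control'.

Compare each point to [566.5, 666.1]: sample 8 = 538.8 < LCL.

out of control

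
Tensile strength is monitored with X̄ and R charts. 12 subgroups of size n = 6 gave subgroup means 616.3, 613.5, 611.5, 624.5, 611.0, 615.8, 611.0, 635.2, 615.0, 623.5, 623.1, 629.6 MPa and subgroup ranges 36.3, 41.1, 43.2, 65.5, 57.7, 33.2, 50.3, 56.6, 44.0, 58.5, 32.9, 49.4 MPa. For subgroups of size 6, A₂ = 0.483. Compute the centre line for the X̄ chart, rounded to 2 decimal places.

619.17

X̄̄ = (616.3 + 613.5 + 611.5 + 624.5 + 611.0 + 615.8 + 611.0 + 635.2 + 615.0 + 623.5 + 623.1 + 629.6) / 12 = 7430.0000 / 12 = 619.1667
CL = X̄̄ = 619.1667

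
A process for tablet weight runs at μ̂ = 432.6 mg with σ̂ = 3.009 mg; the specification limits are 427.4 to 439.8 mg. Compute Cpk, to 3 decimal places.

Cpu = (USL − μ̂) / (3σ̂) = (439.8 − 432.6) / (3 × 3.009) = 0.7976; Cpl = (μ̂ − LSL) / (3σ̂) = (432.6 − 427.4) / (3 × 3.009) = 0.5760; Cpk = min(Cpu, Cpl) = 0.5760

0.576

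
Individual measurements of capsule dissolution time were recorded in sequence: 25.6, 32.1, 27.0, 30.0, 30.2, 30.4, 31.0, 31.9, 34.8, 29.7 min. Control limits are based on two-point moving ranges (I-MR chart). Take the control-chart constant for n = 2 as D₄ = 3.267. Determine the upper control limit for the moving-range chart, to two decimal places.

Moving ranges: 6.5, 5.1, 3.0, 0.2, 0.2, 0.6, 0.9, 2.9, 5.1; M̄R̄ = 24.5000 / 9 = 2.7222
UCL_MR = D₄·M̄R̄ = 3.267 × 2.7222 = 8.8935

8.89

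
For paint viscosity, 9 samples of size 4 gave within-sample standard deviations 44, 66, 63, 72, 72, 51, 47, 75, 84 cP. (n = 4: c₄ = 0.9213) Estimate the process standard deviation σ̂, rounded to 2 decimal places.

69.23

s̄ = (44 + 66 + 63 + 72 + 72 + 51 + 47 + 75 + 84) / 9 = 63.7778
σ̂ = s̄ / c₄ = 63.7778 / 0.9213 = 69.2259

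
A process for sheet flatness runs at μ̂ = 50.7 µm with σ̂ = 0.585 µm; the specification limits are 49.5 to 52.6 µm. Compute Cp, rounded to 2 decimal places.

Cp = (USL − LSL) / (6σ̂) = (52.6 − 49.5) / (6 × 0.585) = 3.1000 / 3.5100 = 0.8832

0.88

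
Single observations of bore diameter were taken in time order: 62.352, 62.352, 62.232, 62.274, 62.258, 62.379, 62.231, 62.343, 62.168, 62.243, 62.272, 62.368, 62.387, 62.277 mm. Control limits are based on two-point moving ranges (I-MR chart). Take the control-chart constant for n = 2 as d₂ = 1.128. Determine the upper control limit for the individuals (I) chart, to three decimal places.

62.513

X̄ = (62.352 + 62.352 + 62.232 + 62.274 + 62.258 + 62.379 + 62.231 + 62.343 + 62.168 + 62.243 + 62.272 + 62.368 + 62.387 + 62.277) / 14 = 62.2954
Moving ranges: 0.000, 0.120, 0.042, 0.016, 0.121, 0.148, 0.112, 0.175, 0.075, 0.029, 0.096, 0.019, 0.110; M̄R̄ = 1.0630 / 13 = 0.0818
UCL = X̄ + 3·M̄R̄/d₂ = 62.2954 + 3 × 0.0818 / 1.128 = 62.5129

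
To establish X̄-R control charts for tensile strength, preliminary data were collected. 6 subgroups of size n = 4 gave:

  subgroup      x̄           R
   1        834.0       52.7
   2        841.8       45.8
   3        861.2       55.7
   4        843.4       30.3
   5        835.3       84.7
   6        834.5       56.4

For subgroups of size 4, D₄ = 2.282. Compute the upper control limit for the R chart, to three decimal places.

123.837

R̄ = (52.7 + 45.8 + 55.7 + 30.3 + 84.7 + 56.4) / 6 = 325.6000 / 6 = 54.2667
UCL_R = D₄·R̄ = 2.282 × 54.2667 = 123.8365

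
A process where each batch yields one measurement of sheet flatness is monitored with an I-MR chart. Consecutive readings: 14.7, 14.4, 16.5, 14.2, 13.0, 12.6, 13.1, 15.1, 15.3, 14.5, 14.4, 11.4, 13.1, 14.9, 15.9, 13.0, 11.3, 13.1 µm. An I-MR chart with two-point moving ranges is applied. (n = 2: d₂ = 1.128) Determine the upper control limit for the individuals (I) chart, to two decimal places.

X̄ = (14.7 + 14.4 + 16.5 + 14.2 + 13.0 + 12.6 + 13.1 + 15.1 + 15.3 + 14.5 + 14.4 + 11.4 + 13.1 + 14.9 + 15.9 + 13.0 + 11.3 + 13.1) / 18 = 13.9167
Moving ranges: 0.3, 2.1, 2.3, 1.2, 0.4, 0.5, 2.0, 0.2, 0.8, 0.1, 3.0, 1.7, 1.8, 1.0, 2.9, 1.7, 1.8; M̄R̄ = 23.8000 / 17 = 1.4000
UCL = X̄ + 3·M̄R̄/d₂ = 13.9167 + 3 × 1.4000 / 1.128 = 17.6401

17.64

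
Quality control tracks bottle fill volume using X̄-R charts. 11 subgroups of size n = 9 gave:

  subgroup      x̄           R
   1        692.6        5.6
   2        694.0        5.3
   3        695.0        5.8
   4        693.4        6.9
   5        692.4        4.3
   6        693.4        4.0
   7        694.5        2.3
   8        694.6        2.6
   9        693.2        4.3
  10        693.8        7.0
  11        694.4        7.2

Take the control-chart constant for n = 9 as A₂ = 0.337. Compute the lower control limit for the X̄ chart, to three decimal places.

X̄̄ = (692.6 + 694.0 + 695.0 + 693.4 + 692.4 + 693.4 + 694.5 + 694.6 + 693.2 + 693.8 + 694.4) / 11 = 7631.3000 / 11 = 693.7545
R̄ = (5.6 + 5.3 + 5.8 + 6.9 + 4.3 + 4.0 + 2.3 + 2.6 + 4.3 + 7.0 + 7.2) / 11 = 55.3000 / 11 = 5.0273
LCL = X̄̄ − A₂·R̄ = 693.7545 − 0.337 × 5.0273 = 692.0604

692.060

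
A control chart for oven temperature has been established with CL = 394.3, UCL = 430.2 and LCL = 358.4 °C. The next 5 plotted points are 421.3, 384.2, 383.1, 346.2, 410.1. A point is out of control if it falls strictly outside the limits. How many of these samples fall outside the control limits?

1

Compare each point to [358.4, 430.2]: sample 4 = 346.2 < LCL.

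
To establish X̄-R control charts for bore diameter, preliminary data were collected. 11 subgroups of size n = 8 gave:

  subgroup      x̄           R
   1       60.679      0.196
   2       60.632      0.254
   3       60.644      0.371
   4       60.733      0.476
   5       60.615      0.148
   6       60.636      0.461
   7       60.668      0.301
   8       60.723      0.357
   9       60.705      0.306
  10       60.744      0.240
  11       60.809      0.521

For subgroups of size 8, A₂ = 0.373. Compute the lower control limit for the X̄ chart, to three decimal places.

60.567

X̄̄ = (60.679 + 60.632 + 60.644 + 60.733 + 60.615 + 60.636 + 60.668 + 60.723 + 60.705 + 60.744 + 60.809) / 11 = 667.5880 / 11 = 60.6898
R̄ = (0.196 + 0.254 + 0.371 + 0.476 + 0.148 + 0.461 + 0.301 + 0.357 + 0.306 + 0.240 + 0.521) / 11 = 3.6310 / 11 = 0.3301
LCL = X̄̄ − A₂·R̄ = 60.6898 − 0.373 × 0.3301 = 60.5667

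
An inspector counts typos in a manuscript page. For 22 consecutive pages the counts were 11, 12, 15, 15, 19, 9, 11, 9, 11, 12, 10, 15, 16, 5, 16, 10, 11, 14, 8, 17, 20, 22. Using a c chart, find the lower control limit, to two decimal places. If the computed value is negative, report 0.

2.24

c̄ = (11 + 12 + 15 + 15 + 19 + 9 + 11 + 9 + 11 + 12 + 10 + 15 + 16 + 5 + 16 + 10 + 11 + 14 + 8 + 17 + 20 + 22) / 22 = 288 / 22 = 13.0909
LCL = c̄ − 3√c̄ = 13.0909 − 3 × 3.6181 = 2.2365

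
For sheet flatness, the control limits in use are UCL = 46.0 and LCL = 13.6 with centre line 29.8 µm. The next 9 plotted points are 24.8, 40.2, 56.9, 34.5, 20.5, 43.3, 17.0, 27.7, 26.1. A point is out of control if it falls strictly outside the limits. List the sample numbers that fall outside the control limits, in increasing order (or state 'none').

Compare each point to [13.6, 46.0]: sample 3 = 56.9 > UCL.

3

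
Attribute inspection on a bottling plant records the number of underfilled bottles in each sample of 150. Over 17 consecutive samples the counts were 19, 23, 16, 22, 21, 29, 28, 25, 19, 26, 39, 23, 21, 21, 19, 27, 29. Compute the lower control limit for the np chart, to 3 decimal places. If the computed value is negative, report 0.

p̄ = Σdᵢ / (k·n) = 407 / (17 × 150) = 0.15961
LCL = np̄ − 3·√(np̄(1−p̄)) = 23.9412 − 3 × 4.4855 = 10.4846

10.485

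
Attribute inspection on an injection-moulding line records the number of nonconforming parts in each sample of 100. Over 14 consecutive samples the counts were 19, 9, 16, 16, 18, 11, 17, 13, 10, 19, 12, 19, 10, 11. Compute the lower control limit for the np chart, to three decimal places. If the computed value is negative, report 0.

3.788

p̄ = Σdᵢ / (k·n) = 200 / (14 × 100) = 0.14286
LCL = np̄ − 3·√(np̄(1−p̄)) = 14.2857 − 3 × 3.4993 = 3.7879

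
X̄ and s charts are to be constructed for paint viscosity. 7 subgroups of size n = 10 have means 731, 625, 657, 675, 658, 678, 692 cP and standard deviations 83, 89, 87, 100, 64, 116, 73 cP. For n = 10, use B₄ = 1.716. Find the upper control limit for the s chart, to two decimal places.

150.03

s̄ = (83 + 89 + 87 + 100 + 64 + 116 + 73) / 7 = 87.4286
UCL_s = B₄·s̄ = 1.716 × 87.4286 = 150.0274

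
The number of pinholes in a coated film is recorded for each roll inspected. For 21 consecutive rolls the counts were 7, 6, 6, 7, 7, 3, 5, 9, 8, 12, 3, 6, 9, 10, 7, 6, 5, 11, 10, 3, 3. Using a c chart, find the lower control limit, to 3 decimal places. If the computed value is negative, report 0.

c̄ = (7 + 6 + 6 + 7 + 7 + 3 + 5 + 9 + 8 + 12 + 3 + 6 + 9 + 10 + 7 + 6 + 5 + 11 + 10 + 3 + 3) / 21 = 143 / 21 = 6.8095
LCL = c̄ − 3√c̄ = 6.8095 − 3 × 2.6095 = -1.0190 → 0 (cannot be negative)

0.000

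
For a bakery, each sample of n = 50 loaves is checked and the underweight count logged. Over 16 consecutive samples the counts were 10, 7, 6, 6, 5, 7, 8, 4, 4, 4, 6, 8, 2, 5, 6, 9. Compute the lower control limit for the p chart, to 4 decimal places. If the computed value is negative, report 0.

0.0000

p̄ = Σdᵢ / (k·n) = 97 / (16 × 50) = 0.12125
LCL = p̄ − 3·√(p̄(1−p̄)/n) = 0.12125 − 3 × 0.04616 = -0.01724 → 0 (negative, so LCL = 0)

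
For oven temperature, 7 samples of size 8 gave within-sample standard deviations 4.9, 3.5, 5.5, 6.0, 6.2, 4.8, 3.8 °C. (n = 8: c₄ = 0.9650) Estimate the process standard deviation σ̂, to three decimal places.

5.137

s̄ = (4.9 + 3.5 + 5.5 + 6.0 + 6.2 + 4.8 + 3.8) / 7 = 4.9571
σ̂ = s̄ / c₄ = 4.9571 / 0.9650 = 5.1369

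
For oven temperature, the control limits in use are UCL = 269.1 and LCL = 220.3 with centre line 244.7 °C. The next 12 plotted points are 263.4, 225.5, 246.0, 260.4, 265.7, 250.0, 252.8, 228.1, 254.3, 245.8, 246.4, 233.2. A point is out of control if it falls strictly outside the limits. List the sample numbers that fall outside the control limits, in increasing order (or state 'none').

none

All 12 points lie within [220.3, 269.1].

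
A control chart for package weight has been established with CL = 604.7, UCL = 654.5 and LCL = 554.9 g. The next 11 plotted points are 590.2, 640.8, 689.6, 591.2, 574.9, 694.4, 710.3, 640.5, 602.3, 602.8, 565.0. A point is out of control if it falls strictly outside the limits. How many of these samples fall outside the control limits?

3

Compare each point to [554.9, 654.5]: sample 3 = 689.6 > UCL; sample 6 = 694.4 > UCL; sample 7 = 710.3 > UCL.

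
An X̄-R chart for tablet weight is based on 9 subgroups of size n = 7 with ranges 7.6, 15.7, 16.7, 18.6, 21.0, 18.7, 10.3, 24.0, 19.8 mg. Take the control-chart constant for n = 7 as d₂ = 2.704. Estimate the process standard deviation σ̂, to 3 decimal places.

6.262

R̄ = (7.6 + 15.7 + 16.7 + 18.6 + 21.0 + 18.7 + 10.3 + 24.0 + 19.8) / 9 = 16.9333
σ̂ = R̄ / d₂ = 16.9333 / 2.704 = 6.2623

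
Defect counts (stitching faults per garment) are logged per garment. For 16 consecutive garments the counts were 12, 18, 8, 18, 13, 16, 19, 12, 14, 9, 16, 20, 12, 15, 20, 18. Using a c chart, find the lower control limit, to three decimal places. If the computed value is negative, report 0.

3.381

c̄ = (12 + 18 + 8 + 18 + 13 + 16 + 19 + 12 + 14 + 9 + 16 + 20 + 12 + 15 + 20 + 18) / 16 = 240 / 16 = 15.0000
LCL = c̄ − 3√c̄ = 15.0000 − 3 × 3.8730 = 3.3810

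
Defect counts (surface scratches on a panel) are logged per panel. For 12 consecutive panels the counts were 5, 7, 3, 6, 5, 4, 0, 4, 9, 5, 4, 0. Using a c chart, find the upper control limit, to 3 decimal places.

10.578

c̄ = (5 + 7 + 3 + 6 + 5 + 4 + 0 + 4 + 9 + 5 + 4 + 0) / 12 = 52 / 12 = 4.3333
UCL = c̄ + 3√c̄ = 4.3333 + 3 × √4.3333 = 4.3333 + 3 × 2.0817 = 10.5783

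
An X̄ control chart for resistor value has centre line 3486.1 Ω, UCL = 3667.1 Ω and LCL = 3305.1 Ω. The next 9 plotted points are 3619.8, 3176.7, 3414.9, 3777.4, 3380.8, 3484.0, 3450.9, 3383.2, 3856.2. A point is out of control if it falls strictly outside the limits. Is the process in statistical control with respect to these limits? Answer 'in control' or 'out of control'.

out of control

Compare each point to [3305.1, 3667.1]: sample 2 = 3176.7 < LCL; sample 4 = 3777.4 > UCL; sample 9 = 3856.2 > UCL.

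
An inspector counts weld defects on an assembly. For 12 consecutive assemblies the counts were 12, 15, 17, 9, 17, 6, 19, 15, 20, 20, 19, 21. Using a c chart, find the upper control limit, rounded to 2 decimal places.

27.77

c̄ = (12 + 15 + 17 + 9 + 17 + 6 + 19 + 15 + 20 + 20 + 19 + 21) / 12 = 190 / 12 = 15.8333
UCL = c̄ + 3√c̄ = 15.8333 + 3 × √15.8333 = 15.8333 + 3 × 3.9791 = 27.7707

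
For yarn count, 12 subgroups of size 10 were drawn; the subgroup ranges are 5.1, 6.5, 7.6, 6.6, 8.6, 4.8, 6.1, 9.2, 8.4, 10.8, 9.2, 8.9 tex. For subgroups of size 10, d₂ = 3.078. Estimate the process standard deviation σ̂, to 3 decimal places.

R̄ = (5.1 + 6.5 + 7.6 + 6.6 + 8.6 + 4.8 + 6.1 + 9.2 + 8.4 + 10.8 + 9.2 + 8.9) / 12 = 7.6500
σ̂ = R̄ / d₂ = 7.6500 / 3.078 = 2.4854

2.485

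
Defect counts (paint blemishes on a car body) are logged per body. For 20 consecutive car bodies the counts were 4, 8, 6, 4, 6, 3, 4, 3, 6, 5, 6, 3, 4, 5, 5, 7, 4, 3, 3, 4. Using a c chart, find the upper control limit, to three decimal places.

11.119

c̄ = (4 + 8 + 6 + 4 + 6 + 3 + 4 + 3 + 6 + 5 + 6 + 3 + 4 + 5 + 5 + 7 + 4 + 3 + 3 + 4) / 20 = 93 / 20 = 4.6500
UCL = c̄ + 3√c̄ = 4.6500 + 3 × √4.6500 = 4.6500 + 3 × 2.1564 = 11.1192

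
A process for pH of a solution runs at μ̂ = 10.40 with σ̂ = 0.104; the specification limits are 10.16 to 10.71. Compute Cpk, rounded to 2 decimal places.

0.77

Cpu = (USL − μ̂) / (3σ̂) = (10.71 − 10.40) / (3 × 0.104) = 0.9936; Cpl = (μ̂ − LSL) / (3σ̂) = (10.40 − 10.16) / (3 × 0.104) = 0.7692; Cpk = min(Cpu, Cpl) = 0.7692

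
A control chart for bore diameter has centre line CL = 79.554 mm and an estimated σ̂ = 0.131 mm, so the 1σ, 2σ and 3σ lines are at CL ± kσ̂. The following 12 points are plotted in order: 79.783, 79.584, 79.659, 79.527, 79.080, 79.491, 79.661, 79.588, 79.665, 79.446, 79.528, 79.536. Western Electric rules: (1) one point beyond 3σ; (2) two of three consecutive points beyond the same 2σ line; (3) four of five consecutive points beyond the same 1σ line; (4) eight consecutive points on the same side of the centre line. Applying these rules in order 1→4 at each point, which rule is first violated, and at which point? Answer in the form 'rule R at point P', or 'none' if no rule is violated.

Zone of each point (C = within 1σ̂, B = 1σ̂–2σ̂, A = 2σ̂–3σ̂, * = beyond 3σ̂; sign = side of CL): 1:+B, 2:+C, 3:+C, 4:-C, 5:-*, 6:-C, 7:+C, 8:+C, 9:+C, 10:-C, 11:-C, 12:-C
Rule 1 (one point beyond the 3σ limits) is satisfied at point 5.

rule 1 at point 5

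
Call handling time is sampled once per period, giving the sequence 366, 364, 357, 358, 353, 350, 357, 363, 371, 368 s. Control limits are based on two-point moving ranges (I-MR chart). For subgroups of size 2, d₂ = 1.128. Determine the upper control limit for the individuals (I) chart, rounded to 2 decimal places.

X̄ = (366 + 364 + 357 + 358 + 353 + 350 + 357 + 363 + 371 + 368) / 10 = 360.7000
Moving ranges: 2, 7, 1, 5, 3, 7, 6, 8, 3; M̄R̄ = 42.0000 / 9 = 4.6667
UCL = X̄ + 3·M̄R̄/d₂ = 360.7000 + 3 × 4.6667 / 1.128 = 373.1113

373.11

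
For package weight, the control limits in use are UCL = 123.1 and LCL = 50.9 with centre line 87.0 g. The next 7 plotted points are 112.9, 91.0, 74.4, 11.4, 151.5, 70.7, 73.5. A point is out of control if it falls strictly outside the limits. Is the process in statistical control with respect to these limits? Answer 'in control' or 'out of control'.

Compare each point to [50.9, 123.1]: sample 4 = 11.4 < LCL; sample 5 = 151.5 > UCL.

out of control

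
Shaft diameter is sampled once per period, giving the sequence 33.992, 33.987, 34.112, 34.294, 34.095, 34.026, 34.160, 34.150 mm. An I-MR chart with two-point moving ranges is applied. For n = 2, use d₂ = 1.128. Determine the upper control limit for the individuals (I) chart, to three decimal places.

34.377

X̄ = (33.992 + 33.987 + 34.112 + 34.294 + 34.095 + 34.026 + 34.160 + 34.150) / 8 = 34.1020
Moving ranges: 0.005, 0.125, 0.182, 0.199, 0.069, 0.134, 0.010; M̄R̄ = 0.7240 / 7 = 0.1034
UCL = X̄ + 3·M̄R̄/d₂ = 34.1020 + 3 × 0.1034 / 1.128 = 34.3771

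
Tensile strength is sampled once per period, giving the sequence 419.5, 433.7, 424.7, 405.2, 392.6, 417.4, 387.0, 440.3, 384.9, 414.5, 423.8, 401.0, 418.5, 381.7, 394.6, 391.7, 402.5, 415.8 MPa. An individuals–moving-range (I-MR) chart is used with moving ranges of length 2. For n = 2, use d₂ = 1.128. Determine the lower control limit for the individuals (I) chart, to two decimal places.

X̄ = (419.5 + 433.7 + 424.7 + 405.2 + 392.6 + 417.4 + 387.0 + 440.3 + 384.9 + 414.5 + 423.8 + 401.0 + 418.5 + 381.7 + 394.6 + 391.7 + 402.5 + 415.8) / 18 = 408.3000
Moving ranges: 14.2, 9.0, 19.5, 12.6, 24.8, 30.4, 53.3, 55.4, 29.6, 9.3, 22.8, 17.5, 36.8, 12.9, 2.9, 10.8, 13.3; M̄R̄ = 375.1000 / 17 = 22.0647
LCL = X̄ − 3·M̄R̄/d₂ = 408.3000 − 3 × 22.0647 / 1.128 = 349.6173

349.62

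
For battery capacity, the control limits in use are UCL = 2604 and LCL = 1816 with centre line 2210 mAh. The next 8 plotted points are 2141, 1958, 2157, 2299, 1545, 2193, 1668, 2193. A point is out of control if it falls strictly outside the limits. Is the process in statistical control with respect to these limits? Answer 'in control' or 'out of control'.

out of control

Compare each point to [1816, 2604]: sample 5 = 1545 < LCL; sample 7 = 1668 < LCL.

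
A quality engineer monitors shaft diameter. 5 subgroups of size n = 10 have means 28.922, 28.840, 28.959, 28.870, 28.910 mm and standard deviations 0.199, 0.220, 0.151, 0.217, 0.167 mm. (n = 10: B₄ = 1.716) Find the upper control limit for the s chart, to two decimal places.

s̄ = (0.199 + 0.220 + 0.151 + 0.217 + 0.167) / 5 = 0.1908
UCL_s = B₄·s̄ = 1.716 × 0.1908 = 0.3274

0.33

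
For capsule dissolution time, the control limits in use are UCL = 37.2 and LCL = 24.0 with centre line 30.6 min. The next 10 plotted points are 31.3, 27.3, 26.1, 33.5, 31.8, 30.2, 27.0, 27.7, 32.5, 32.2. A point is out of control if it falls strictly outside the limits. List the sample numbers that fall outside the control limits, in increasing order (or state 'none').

All 10 points lie within [24.0, 37.2].

none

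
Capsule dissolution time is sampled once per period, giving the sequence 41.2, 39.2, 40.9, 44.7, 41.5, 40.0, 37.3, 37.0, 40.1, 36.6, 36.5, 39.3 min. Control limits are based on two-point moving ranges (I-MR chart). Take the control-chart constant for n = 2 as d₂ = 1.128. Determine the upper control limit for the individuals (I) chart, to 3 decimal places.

X̄ = (41.2 + 39.2 + 40.9 + 44.7 + 41.5 + 40.0 + 37.3 + 37.0 + 40.1 + 36.6 + 36.5 + 39.3) / 12 = 39.5250
Moving ranges: 2.0, 1.7, 3.8, 3.2, 1.5, 2.7, 0.3, 3.1, 3.5, 0.1, 2.8; M̄R̄ = 24.7000 / 11 = 2.2455
UCL = X̄ + 3·M̄R̄/d₂ = 39.5250 + 3 × 2.2455 / 1.128 = 45.4970

45.497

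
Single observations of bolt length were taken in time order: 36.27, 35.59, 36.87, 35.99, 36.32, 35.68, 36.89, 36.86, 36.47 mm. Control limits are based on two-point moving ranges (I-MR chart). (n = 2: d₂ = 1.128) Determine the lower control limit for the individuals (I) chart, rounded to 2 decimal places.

34.52

X̄ = (36.27 + 35.59 + 36.87 + 35.99 + 36.32 + 35.68 + 36.89 + 36.86 + 36.47) / 9 = 36.3267
Moving ranges: 0.68, 1.28, 0.88, 0.33, 0.64, 1.21, 0.03, 0.39; M̄R̄ = 5.4400 / 8 = 0.6800
LCL = X̄ − 3·M̄R̄/d₂ = 36.3267 − 3 × 0.6800 / 1.128 = 34.5182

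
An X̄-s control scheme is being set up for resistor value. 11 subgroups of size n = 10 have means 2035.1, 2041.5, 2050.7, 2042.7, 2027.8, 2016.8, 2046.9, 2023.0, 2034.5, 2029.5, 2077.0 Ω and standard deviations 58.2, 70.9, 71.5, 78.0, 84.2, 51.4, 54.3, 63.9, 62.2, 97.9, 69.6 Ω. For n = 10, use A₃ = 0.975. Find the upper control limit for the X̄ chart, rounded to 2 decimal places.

2106.23

X̄̄ = (2035.1 + 2041.5 + 2050.7 + 2042.7 + 2027.8 + 2016.8 + 2046.9 + 2023.0 + 2034.5 + 2029.5 + 2077.0) / 11 = 2038.6818
s̄ = (58.2 + 70.9 + 71.5 + 78.0 + 84.2 + 51.4 + 54.3 + 63.9 + 62.2 + 97.9 + 69.6) / 11 = 69.2818
UCL = X̄̄ + A₃·s̄ = 2038.6818 + 0.975 × 69.2818 = 2106.2316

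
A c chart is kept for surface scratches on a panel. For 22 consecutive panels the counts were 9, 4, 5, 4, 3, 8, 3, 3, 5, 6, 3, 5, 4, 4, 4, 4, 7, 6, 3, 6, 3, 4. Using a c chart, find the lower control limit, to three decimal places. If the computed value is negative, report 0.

c̄ = (9 + 4 + 5 + 4 + 3 + 8 + 3 + 3 + 5 + 6 + 3 + 5 + 4 + 4 + 4 + 4 + 7 + 6 + 3 + 6 + 3 + 4) / 22 = 103 / 22 = 4.6818
LCL = c̄ − 3√c̄ = 4.6818 − 3 × 2.1638 = -1.8094 → 0 (cannot be negative)

0.000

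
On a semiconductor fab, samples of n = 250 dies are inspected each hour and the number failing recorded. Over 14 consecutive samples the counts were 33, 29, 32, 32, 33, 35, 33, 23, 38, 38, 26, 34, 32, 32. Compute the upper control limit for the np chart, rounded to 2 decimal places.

p̄ = Σdᵢ / (k·n) = 450 / (14 × 250) = 0.12857
UCL = np̄ + 3·√(np̄(1−p̄)) = 32.1429 + 3 × √(32.1429×0.87143) = 32.1429 + 3 × 5.2925 = 48.0203

48.02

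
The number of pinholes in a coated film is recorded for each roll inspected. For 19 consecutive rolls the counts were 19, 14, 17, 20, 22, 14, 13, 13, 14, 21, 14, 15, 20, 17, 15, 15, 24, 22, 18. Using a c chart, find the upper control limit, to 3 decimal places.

c̄ = (19 + 14 + 17 + 20 + 22 + 14 + 13 + 13 + 14 + 21 + 14 + 15 + 20 + 17 + 15 + 15 + 24 + 22 + 18) / 19 = 327 / 19 = 17.2105
UCL = c̄ + 3√c̄ = 17.2105 + 3 × √17.2105 = 17.2105 + 3 × 4.1486 = 29.6562

29.656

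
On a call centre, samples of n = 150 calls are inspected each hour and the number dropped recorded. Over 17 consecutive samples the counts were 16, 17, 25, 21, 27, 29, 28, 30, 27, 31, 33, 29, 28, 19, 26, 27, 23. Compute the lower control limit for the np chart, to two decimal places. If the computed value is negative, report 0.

11.81

p̄ = Σdᵢ / (k·n) = 436 / (17 × 150) = 0.17098
LCL = np̄ − 3·√(np̄(1−p̄)) = 25.6471 − 3 × 4.6111 = 11.8139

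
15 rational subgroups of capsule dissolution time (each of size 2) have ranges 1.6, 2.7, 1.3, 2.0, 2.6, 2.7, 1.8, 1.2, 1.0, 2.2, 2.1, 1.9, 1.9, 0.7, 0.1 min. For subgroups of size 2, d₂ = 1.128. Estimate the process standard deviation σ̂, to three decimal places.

1.525

R̄ = (1.6 + 2.7 + 1.3 + 2.0 + 2.6 + 2.7 + 1.8 + 1.2 + 1.0 + 2.2 + 2.1 + 1.9 + 1.9 + 0.7 + 0.1) / 15 = 1.7200
σ̂ = R̄ / d₂ = 1.7200 / 1.128 = 1.5248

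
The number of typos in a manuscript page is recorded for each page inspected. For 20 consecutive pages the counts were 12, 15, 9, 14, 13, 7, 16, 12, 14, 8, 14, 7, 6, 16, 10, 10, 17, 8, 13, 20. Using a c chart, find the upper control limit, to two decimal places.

c̄ = (12 + 15 + 9 + 14 + 13 + 7 + 16 + 12 + 14 + 8 + 14 + 7 + 6 + 16 + 10 + 10 + 17 + 8 + 13 + 20) / 20 = 241 / 20 = 12.0500
UCL = c̄ + 3√c̄ = 12.0500 + 3 × √12.0500 = 12.0500 + 3 × 3.4713 = 22.4639

22.46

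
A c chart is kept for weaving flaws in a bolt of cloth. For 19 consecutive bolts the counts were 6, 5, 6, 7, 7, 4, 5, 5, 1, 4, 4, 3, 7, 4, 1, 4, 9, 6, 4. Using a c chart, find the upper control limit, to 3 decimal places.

c̄ = (6 + 5 + 6 + 7 + 7 + 4 + 5 + 5 + 1 + 4 + 4 + 3 + 7 + 4 + 1 + 4 + 9 + 6 + 4) / 19 = 92 / 19 = 4.8421
UCL = c̄ + 3√c̄ = 4.8421 + 3 × √4.8421 = 4.8421 + 3 × 2.2005 = 11.4435

11.444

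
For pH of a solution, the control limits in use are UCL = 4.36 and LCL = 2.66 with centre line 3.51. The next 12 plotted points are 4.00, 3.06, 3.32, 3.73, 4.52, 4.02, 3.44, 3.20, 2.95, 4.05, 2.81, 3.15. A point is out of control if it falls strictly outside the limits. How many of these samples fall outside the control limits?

Compare each point to [2.66, 4.36]: sample 5 = 4.52 > UCL.

1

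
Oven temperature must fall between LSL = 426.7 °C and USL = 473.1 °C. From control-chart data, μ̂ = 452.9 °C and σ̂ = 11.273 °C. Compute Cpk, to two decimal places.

0.60

Cpu = (USL − μ̂) / (3σ̂) = (473.1 − 452.9) / (3 × 11.273) = 0.5973; Cpl = (μ̂ − LSL) / (3σ̂) = (452.9 − 426.7) / (3 × 11.273) = 0.7747; Cpk = min(Cpu, Cpl) = 0.5973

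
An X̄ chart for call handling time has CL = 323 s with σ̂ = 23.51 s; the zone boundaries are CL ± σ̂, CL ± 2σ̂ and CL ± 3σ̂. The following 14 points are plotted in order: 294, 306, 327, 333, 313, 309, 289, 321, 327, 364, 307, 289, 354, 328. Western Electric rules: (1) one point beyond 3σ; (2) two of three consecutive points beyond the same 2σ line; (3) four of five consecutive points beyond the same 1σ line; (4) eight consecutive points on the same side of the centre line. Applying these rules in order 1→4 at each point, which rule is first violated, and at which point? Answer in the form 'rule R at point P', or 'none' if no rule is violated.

Zone of each point (C = within 1σ̂, B = 1σ̂–2σ̂, A = 2σ̂–3σ̂, * = beyond 3σ̂; sign = side of CL): 1:-B, 2:-C, 3:+C, 4:+C, 5:-C, 6:-C, 7:-B, 8:-C, 9:+C, 10:+B, 11:-C, 12:-B, 13:+B, 14:+C
No rule fires across all 14 points.

none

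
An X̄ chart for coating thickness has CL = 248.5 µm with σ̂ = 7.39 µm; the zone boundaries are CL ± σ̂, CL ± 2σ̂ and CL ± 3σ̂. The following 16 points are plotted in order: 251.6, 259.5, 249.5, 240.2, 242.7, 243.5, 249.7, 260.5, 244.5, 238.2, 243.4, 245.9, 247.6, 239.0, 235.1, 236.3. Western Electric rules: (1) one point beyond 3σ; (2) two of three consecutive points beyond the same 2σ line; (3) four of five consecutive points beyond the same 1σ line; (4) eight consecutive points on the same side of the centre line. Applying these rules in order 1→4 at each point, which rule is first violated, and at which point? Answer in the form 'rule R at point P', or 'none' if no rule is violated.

Zone of each point (C = within 1σ̂, B = 1σ̂–2σ̂, A = 2σ̂–3σ̂, * = beyond 3σ̂; sign = side of CL): 1:+C, 2:+B, 3:+C, 4:-B, 5:-C, 6:-C, 7:+C, 8:+B, 9:-C, 10:-B, 11:-C, 12:-C, 13:-C, 14:-B, 15:-B, 16:-B
Rule 4 (eight consecutive points on the same side of the centre line) is satisfied at point 16.

rule 4 at point 16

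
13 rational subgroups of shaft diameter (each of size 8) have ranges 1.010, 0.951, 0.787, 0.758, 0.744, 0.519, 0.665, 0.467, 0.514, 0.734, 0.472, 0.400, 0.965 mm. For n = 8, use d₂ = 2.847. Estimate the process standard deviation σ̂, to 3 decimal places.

0.243

R̄ = (1.010 + 0.951 + 0.787 + 0.758 + 0.744 + 0.519 + 0.665 + 0.467 + 0.514 + 0.734 + 0.472 + 0.400 + 0.965) / 13 = 0.6912
σ̂ = R̄ / d₂ = 0.6912 / 2.847 = 0.2428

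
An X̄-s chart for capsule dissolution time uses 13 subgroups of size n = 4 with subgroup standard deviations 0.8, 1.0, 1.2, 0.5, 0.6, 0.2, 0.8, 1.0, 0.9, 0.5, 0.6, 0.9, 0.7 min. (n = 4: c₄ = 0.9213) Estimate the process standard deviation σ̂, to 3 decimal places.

s̄ = (0.8 + 1.0 + 1.2 + 0.5 + 0.6 + 0.2 + 0.8 + 1.0 + 0.9 + 0.5 + 0.6 + 0.9 + 0.7) / 13 = 0.7462
σ̂ = s̄ / c₄ = 0.7462 / 0.9213 = 0.8099

0.810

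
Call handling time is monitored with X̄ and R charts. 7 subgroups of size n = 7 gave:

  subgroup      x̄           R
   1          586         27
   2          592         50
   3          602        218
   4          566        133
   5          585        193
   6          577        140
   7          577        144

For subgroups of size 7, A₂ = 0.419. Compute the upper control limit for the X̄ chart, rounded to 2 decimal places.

X̄̄ = (586 + 592 + 602 + 566 + 585 + 577 + 577) / 7 = 4085.0000 / 7 = 583.5714
R̄ = (27 + 50 + 218 + 133 + 193 + 140 + 144) / 7 = 905.0000 / 7 = 129.2857
UCL = X̄̄ + A₂·R̄ = 583.5714 + 0.419 × 129.2857 = 637.7421

637.74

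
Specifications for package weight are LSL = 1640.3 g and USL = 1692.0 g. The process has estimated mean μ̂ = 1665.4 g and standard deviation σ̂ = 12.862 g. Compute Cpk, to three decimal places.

0.650

Cpu = (USL − μ̂) / (3σ̂) = (1692.0 − 1665.4) / (3 × 12.862) = 0.6894; Cpl = (μ̂ − LSL) / (3σ̂) = (1665.4 − 1640.3) / (3 × 12.862) = 0.6505; Cpk = min(Cpu, Cpl) = 0.6505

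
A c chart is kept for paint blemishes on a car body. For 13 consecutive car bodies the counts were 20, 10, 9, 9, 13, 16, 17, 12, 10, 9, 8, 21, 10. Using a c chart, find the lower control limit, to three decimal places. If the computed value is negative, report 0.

c̄ = (20 + 10 + 9 + 9 + 13 + 16 + 17 + 12 + 10 + 9 + 8 + 21 + 10) / 13 = 164 / 13 = 12.6154
LCL = c̄ − 3√c̄ = 12.6154 − 3 × 3.5518 = 1.9599

1.960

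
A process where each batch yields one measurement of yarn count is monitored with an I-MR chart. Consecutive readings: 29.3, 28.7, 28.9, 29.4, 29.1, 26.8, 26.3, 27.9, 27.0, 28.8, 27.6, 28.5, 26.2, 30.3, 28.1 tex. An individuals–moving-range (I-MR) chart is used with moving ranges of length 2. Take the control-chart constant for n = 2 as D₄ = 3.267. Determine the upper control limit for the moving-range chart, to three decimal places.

4.527

Moving ranges: 0.6, 0.2, 0.5, 0.3, 2.3, 0.5, 1.6, 0.9, 1.8, 1.2, 0.9, 2.3, 4.1, 2.2; M̄R̄ = 19.4000 / 14 = 1.3857
UCL_MR = D₄·M̄R̄ = 3.267 × 1.3857 = 4.5271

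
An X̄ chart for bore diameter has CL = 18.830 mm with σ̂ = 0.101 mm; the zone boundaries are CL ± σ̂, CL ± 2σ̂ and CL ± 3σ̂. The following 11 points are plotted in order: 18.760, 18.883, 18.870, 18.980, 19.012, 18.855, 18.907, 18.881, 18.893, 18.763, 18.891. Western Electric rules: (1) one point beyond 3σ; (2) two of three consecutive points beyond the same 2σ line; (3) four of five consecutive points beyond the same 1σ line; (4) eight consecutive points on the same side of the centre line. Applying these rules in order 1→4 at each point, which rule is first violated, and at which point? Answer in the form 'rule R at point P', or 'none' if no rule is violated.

rule 4 at point 9

Zone of each point (C = within 1σ̂, B = 1σ̂–2σ̂, A = 2σ̂–3σ̂, * = beyond 3σ̂; sign = side of CL): 1:-C, 2:+C, 3:+C, 4:+B, 5:+B, 6:+C, 7:+C, 8:+C, 9:+C, 10:-C, 11:+C
Rule 4 (eight consecutive points on the same side of the centre line) is satisfied at point 9.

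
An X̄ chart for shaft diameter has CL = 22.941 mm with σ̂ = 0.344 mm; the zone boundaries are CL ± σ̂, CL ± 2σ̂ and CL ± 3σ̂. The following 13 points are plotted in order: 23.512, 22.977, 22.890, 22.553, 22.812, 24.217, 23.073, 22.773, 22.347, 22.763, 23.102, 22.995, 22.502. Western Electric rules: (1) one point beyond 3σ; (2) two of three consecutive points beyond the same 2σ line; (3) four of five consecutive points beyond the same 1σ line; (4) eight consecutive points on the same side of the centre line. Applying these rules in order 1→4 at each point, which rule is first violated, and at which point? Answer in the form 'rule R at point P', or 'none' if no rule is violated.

Zone of each point (C = within 1σ̂, B = 1σ̂–2σ̂, A = 2σ̂–3σ̂, * = beyond 3σ̂; sign = side of CL): 1:+B, 2:+C, 3:-C, 4:-B, 5:-C, 6:+*, 7:+C, 8:-C, 9:-B, 10:-C, 11:+C, 12:+C, 13:-B
Rule 1 (one point beyond the 3σ limits) is satisfied at point 6.

rule 1 at point 6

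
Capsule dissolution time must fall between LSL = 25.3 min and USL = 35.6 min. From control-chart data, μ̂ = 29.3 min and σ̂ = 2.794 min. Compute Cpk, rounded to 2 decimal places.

0.48

Cpu = (USL − μ̂) / (3σ̂) = (35.6 − 29.3) / (3 × 2.794) = 0.7516; Cpl = (μ̂ − LSL) / (3σ̂) = (29.3 − 25.3) / (3 × 2.794) = 0.4772; Cpk = min(Cpu, Cpl) = 0.4772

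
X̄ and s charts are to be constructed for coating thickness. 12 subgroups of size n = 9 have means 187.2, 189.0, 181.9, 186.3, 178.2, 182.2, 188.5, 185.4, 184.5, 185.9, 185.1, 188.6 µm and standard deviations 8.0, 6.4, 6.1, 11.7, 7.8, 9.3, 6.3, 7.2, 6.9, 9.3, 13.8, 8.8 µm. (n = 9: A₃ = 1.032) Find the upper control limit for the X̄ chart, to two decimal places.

X̄̄ = (187.2 + 189.0 + 181.9 + 186.3 + 178.2 + 182.2 + 188.5 + 185.4 + 184.5 + 185.9 + 185.1 + 188.6) / 12 = 185.2333
s̄ = (8.0 + 6.4 + 6.1 + 11.7 + 7.8 + 9.3 + 6.3 + 7.2 + 6.9 + 9.3 + 13.8 + 8.8) / 12 = 8.4667
UCL = X̄̄ + A₃·s̄ = 185.2333 + 1.032 × 8.4667 = 193.9709

193.97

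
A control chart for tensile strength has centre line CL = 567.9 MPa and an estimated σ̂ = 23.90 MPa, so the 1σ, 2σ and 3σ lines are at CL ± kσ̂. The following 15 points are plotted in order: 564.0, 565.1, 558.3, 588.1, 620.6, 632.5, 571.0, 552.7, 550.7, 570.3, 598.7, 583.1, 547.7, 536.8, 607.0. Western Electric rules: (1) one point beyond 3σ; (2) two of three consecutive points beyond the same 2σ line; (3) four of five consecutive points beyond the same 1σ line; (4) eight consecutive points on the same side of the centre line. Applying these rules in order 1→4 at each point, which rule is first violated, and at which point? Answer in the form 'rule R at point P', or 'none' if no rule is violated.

rule 2 at point 6

Zone of each point (C = within 1σ̂, B = 1σ̂–2σ̂, A = 2σ̂–3σ̂, * = beyond 3σ̂; sign = side of CL): 1:-C, 2:-C, 3:-C, 4:+C, 5:+A, 6:+A, 7:+C, 8:-C, 9:-C, 10:+C, 11:+B, 12:+C, 13:-C, 14:-B, 15:+B
Rule 2 (two of three consecutive points beyond the same 2σ limit) is satisfied at point 6.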